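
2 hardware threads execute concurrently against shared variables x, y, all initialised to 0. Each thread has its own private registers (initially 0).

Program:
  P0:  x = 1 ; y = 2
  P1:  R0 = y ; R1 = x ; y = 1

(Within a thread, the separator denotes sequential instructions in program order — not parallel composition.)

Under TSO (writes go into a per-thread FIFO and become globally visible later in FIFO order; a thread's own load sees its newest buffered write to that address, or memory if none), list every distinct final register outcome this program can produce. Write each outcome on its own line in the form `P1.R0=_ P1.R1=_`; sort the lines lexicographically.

outcome vector order: (P1.R0,P1.R1)
|TSO outcomes| = 3

P1.R0=0 P1.R1=0
P1.R0=0 P1.R1=1
P1.R0=2 P1.R1=1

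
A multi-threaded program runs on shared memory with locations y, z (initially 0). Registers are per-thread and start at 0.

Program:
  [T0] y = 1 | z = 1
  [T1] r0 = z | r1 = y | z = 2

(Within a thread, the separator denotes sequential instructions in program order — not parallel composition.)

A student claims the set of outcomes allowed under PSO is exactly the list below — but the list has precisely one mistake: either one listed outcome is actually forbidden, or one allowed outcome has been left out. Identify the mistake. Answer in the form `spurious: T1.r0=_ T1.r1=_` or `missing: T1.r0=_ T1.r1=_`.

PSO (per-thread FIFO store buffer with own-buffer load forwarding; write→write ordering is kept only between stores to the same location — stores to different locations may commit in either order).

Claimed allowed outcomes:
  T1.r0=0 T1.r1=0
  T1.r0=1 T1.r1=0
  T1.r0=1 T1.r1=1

outcome vector order: (T1.r0,T1.r1)
under PSO → 00, 01, 10, 11
PSO∖claimed = {01}

missing: T1.r0=0 T1.r1=1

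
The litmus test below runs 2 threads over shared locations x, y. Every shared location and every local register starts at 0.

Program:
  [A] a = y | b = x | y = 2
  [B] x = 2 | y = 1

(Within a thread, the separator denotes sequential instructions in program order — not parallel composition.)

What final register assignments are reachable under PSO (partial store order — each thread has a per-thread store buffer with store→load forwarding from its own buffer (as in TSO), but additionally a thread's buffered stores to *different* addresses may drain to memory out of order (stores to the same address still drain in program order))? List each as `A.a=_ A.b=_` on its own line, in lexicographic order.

A.a=0 A.b=0
A.a=0 A.b=2
A.a=1 A.b=0
A.a=1 A.b=2

outcome vector order: (A.a,A.b)
|PSO outcomes| = 4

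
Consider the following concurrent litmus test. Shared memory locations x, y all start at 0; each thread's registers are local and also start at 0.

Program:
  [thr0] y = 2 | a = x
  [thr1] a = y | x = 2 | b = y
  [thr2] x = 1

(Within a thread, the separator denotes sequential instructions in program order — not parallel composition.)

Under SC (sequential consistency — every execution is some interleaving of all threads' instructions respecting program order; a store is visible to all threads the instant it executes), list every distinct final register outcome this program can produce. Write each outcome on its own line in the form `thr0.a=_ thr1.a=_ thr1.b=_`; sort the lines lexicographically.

outcome vector order: (thr0.a,thr1.a,thr1.b)
|SC outcomes| = 8

thr0.a=0 thr1.a=0 thr1.b=2
thr0.a=0 thr1.a=2 thr1.b=2
thr0.a=1 thr1.a=0 thr1.b=0
thr0.a=1 thr1.a=0 thr1.b=2
thr0.a=1 thr1.a=2 thr1.b=2
thr0.a=2 thr1.a=0 thr1.b=0
thr0.a=2 thr1.a=0 thr1.b=2
thr0.a=2 thr1.a=2 thr1.b=2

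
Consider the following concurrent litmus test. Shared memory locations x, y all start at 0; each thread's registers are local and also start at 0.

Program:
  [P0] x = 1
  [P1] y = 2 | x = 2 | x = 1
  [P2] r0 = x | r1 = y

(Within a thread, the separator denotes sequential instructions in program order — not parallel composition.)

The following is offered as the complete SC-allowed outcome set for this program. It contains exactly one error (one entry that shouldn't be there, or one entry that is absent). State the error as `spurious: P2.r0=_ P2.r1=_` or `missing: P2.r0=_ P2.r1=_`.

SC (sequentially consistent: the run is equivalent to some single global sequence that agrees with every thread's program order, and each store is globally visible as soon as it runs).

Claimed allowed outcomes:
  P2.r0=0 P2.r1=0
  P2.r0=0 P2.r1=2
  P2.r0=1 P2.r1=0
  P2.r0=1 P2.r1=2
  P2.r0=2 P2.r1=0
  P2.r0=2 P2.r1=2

outcome vector order: (P2.r0,P2.r1)
SC (5): (0,0); (0,2); (1,0); (1,2); (2,2)
claimed∖SC = {(2,0)}

spurious: P2.r0=2 P2.r1=0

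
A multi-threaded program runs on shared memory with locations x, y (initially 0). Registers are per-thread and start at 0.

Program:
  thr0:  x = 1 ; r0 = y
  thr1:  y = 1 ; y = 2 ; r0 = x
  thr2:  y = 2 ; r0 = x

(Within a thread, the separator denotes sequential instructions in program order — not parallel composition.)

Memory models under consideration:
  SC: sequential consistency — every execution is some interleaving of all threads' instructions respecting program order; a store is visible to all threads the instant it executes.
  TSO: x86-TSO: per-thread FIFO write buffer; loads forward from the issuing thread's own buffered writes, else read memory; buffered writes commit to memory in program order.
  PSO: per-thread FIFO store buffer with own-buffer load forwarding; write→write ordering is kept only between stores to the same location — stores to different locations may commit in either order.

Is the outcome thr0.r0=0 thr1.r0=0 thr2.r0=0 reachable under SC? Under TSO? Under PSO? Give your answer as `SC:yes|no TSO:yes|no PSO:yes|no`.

outcome vector order: (thr0.r0,thr1.r0,thr2.r0)
under SC → 0/1/1 1/1/0 1/1/1 2/0/0 2/0/1 2/1/0 2/1/1
under TSO → 0/0/0 0/0/1 0/1/0 0/1/1 1/0/0 1/0/1 1/1/0 1/1/1 2/0/0 2/0/1 2/1/0 2/1/1
under PSO → 0/0/0 0/0/1 0/1/0 0/1/1 1/0/0 1/0/1 1/1/0 1/1/1 2/0/0 2/0/1 2/1/0 2/1/1
target 0/0/0 ∈ {TSO,PSO}

SC:no TSO:yes PSO:yes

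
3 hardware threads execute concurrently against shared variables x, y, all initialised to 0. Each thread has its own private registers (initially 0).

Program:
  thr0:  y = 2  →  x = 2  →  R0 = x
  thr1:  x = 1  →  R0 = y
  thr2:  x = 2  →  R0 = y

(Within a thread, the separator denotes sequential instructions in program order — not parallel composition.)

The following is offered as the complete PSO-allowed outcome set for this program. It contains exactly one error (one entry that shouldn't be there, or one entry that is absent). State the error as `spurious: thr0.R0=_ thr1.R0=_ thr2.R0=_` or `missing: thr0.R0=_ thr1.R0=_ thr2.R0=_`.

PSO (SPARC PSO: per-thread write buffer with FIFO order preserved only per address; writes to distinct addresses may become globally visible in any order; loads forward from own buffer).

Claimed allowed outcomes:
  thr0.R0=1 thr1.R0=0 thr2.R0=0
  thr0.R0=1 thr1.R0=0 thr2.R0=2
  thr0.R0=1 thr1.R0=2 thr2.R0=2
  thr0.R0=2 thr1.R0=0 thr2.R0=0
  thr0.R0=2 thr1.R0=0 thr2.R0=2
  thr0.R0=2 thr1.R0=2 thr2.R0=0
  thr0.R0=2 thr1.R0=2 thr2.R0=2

missing: thr0.R0=1 thr1.R0=2 thr2.R0=0

outcome vector order: (thr0.R0,thr1.R0,thr2.R0)
under PSO → 1/0/0; 1/0/2; 1/2/0; 1/2/2; 2/0/0; 2/0/2; 2/2/0; 2/2/2
PSO∖claimed = {1/2/0}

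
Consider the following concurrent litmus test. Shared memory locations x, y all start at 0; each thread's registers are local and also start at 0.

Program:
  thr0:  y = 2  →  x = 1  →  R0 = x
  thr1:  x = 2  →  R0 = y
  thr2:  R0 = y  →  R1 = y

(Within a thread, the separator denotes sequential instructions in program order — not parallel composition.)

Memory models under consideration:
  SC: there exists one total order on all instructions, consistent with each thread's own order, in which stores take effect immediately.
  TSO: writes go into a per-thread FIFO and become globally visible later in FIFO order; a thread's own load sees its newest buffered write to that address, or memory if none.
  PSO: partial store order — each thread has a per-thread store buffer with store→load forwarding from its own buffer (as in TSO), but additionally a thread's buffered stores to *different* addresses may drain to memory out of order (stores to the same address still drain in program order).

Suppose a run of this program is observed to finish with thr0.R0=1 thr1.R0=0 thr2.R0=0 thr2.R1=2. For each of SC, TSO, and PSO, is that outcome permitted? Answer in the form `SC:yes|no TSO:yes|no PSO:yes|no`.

SC:yes TSO:yes PSO:yes

outcome vector order: (thr0.R0,thr1.R0,thr2.R0,thr2.R1)
SC (9): (1,0,0,0); (1,0,0,2); (1,0,2,2); (1,2,0,0); (1,2,0,2); (1,2,2,2); (2,2,0,0); (2,2,0,2); (2,2,2,2)
TSO (12): (1,0,0,0); (1,0,0,2); (1,0,2,2); (1,2,0,0); (1,2,0,2); (1,2,2,2); (2,0,0,0); (2,0,0,2); (2,0,2,2); (2,2,0,0); (2,2,0,2); (2,2,2,2)
PSO (12): (1,0,0,0); (1,0,0,2); (1,0,2,2); (1,2,0,0); (1,2,0,2); (1,2,2,2); (2,0,0,0); (2,0,0,2); (2,0,2,2); (2,2,0,0); (2,2,0,2); (2,2,2,2)
target (1,0,0,2) ∈ {SC,TSO,PSO}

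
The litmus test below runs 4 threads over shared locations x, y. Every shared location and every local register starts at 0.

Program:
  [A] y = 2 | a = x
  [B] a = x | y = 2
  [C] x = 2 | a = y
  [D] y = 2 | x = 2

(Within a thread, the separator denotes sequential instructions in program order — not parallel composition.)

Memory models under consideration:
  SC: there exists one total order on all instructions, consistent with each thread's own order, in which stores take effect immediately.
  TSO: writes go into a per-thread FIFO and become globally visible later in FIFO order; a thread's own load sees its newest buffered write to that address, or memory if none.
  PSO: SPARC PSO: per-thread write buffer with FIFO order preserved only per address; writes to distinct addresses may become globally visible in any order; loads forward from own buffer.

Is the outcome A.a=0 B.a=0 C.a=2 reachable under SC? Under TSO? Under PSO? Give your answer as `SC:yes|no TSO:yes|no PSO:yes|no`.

SC:yes TSO:yes PSO:yes

outcome vector order: (A.a,B.a,C.a)
under SC → <0 0 2>, <0 2 2>, <2 0 0>, <2 0 2>, <2 2 0>, <2 2 2>
under TSO → <0 0 0>, <0 0 2>, <0 2 0>, <0 2 2>, <2 0 0>, <2 0 2>, <2 2 0>, <2 2 2>
under PSO → <0 0 0>, <0 0 2>, <0 2 0>, <0 2 2>, <2 0 0>, <2 0 2>, <2 2 0>, <2 2 2>
target <0 0 2> ∈ {SC,TSO,PSO}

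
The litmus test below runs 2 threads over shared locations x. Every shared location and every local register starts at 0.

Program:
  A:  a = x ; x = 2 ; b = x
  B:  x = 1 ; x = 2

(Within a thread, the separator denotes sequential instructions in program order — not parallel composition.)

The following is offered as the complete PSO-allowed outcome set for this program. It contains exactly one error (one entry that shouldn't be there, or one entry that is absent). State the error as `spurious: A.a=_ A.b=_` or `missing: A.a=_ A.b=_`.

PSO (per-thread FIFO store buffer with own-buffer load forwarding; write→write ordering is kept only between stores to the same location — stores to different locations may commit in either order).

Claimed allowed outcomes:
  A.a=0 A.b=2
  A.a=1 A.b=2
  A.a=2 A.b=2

missing: A.a=0 A.b=1

outcome vector order: (A.a,A.b)
under PSO → 0/1, 0/2, 1/2, 2/2
PSO∖claimed = {0/1}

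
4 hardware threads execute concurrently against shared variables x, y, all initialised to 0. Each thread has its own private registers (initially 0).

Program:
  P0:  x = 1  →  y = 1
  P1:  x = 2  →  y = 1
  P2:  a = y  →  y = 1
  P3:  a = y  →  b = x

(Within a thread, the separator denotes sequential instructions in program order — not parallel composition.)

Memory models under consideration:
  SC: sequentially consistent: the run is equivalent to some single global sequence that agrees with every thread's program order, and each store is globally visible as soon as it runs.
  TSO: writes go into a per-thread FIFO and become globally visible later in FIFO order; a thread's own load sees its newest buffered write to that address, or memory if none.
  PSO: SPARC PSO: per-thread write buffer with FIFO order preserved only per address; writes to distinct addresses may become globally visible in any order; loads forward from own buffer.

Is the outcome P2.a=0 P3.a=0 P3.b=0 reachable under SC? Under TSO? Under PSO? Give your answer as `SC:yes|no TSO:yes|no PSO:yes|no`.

outcome vector order: (P2.a,P3.a,P3.b)
SC: 11 outcomes — {(0,0,0) (0,0,1) (0,0,2) (0,1,0) (0,1,1) (0,1,2) (1,0,0) (1,0,1) (1,0,2) (1,1,1) (1,1,2)}
TSO: 11 outcomes — {(0,0,0) (0,0,1) (0,0,2) (0,1,0) (0,1,1) (0,1,2) (1,0,0) (1,0,1) (1,0,2) (1,1,1) (1,1,2)}
PSO: 12 outcomes — {(0,0,0) (0,0,1) (0,0,2) (0,1,0) (0,1,1) (0,1,2) (1,0,0) (1,0,1) (1,0,2) (1,1,0) (1,1,1) (1,1,2)}
target (0,0,0) ∈ {SC,TSO,PSO}

SC:yes TSO:yes PSO:yes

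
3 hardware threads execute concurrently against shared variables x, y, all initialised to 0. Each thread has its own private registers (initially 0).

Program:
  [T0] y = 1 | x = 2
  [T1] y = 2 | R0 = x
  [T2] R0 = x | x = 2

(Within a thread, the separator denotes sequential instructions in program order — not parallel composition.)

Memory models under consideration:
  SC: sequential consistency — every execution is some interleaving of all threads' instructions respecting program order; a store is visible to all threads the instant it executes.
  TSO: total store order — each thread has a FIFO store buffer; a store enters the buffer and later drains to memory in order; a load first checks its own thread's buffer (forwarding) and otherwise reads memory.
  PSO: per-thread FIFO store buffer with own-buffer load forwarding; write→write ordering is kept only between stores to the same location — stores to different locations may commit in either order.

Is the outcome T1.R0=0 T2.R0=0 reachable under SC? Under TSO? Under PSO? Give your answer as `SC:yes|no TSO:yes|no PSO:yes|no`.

outcome vector order: (T1.R0,T2.R0)
[SC] allowed = {0/0, 0/2, 2/0, 2/2}
[TSO] allowed = {0/0, 0/2, 2/0, 2/2}
[PSO] allowed = {0/0, 0/2, 2/0, 2/2}
target 0/0 ∈ {SC,TSO,PSO}

SC:yes TSO:yes PSO:yes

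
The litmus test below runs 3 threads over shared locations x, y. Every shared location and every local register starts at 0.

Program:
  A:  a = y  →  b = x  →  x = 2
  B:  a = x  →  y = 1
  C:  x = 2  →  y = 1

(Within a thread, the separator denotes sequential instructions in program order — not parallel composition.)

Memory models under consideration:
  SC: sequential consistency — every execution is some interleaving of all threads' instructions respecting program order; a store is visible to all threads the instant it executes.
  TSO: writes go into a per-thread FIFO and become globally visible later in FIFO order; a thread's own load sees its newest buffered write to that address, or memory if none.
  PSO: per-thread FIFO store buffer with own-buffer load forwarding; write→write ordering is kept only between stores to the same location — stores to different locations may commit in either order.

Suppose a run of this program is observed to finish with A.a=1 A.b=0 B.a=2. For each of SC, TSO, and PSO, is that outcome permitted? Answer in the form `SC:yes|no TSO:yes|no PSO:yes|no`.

SC:no TSO:no PSO:yes

outcome vector order: (A.a,A.b,B.a)
under SC → (0,0,0); (0,0,2); (0,2,0); (0,2,2); (1,0,0); (1,2,0); (1,2,2)
under TSO → (0,0,0); (0,0,2); (0,2,0); (0,2,2); (1,0,0); (1,2,0); (1,2,2)
under PSO → (0,0,0); (0,0,2); (0,2,0); (0,2,2); (1,0,0); (1,0,2); (1,2,0); (1,2,2)
target (1,0,2) ∈ {PSO}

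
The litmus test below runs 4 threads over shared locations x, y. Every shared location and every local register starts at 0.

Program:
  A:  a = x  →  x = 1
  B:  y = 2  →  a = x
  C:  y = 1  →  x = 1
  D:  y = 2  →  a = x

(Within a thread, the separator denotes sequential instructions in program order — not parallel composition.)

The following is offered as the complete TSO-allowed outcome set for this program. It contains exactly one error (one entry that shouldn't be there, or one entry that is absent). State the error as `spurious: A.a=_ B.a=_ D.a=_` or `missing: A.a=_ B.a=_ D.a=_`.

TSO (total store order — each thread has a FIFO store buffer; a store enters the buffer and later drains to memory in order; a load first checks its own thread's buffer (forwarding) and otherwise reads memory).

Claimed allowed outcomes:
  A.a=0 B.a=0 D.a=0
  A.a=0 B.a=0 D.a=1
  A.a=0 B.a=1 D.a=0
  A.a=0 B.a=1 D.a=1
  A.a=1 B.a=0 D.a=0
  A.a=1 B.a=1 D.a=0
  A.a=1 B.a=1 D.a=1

missing: A.a=1 B.a=0 D.a=1

outcome vector order: (A.a,B.a,D.a)
TSO (8): 000, 001, 010, 011, 100, 101, 110, 111
TSO∖claimed = {101}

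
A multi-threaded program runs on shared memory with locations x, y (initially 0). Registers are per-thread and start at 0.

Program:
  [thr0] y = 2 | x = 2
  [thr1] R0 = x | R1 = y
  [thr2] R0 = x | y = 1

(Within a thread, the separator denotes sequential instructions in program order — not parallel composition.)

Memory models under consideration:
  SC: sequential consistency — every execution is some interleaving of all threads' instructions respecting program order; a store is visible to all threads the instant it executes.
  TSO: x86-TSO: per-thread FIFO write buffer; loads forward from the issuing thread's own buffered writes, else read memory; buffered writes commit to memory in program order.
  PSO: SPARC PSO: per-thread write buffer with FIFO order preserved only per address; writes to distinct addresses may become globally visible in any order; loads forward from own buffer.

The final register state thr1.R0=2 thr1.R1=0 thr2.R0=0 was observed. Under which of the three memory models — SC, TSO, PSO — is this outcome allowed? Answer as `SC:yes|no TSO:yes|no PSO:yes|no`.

SC:no TSO:no PSO:yes

outcome vector order: (thr1.R0,thr1.R1,thr2.R0)
SC: 10 outcomes — {0/0/0; 0/0/2; 0/1/0; 0/1/2; 0/2/0; 0/2/2; 2/1/0; 2/1/2; 2/2/0; 2/2/2}
TSO: 10 outcomes — {0/0/0; 0/0/2; 0/1/0; 0/1/2; 0/2/0; 0/2/2; 2/1/0; 2/1/2; 2/2/0; 2/2/2}
PSO: 12 outcomes — {0/0/0; 0/0/2; 0/1/0; 0/1/2; 0/2/0; 0/2/2; 2/0/0; 2/0/2; 2/1/0; 2/1/2; 2/2/0; 2/2/2}
target 2/0/0 ∈ {PSO}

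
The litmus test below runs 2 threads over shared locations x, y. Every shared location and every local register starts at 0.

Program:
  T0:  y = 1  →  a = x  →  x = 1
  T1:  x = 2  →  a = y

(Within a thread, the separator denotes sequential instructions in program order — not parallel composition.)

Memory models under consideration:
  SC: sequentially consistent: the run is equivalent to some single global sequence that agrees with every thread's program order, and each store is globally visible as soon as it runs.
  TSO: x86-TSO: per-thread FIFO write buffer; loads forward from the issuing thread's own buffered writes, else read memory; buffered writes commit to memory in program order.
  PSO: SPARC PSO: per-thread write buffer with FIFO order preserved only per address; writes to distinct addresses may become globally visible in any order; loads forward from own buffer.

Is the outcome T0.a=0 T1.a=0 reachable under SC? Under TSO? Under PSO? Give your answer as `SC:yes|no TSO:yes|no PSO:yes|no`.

SC:no TSO:yes PSO:yes

outcome vector order: (T0.a,T1.a)
[SC] allowed = {0/1 2/0 2/1}
[TSO] allowed = {0/0 0/1 2/0 2/1}
[PSO] allowed = {0/0 0/1 2/0 2/1}
target 0/0 ∈ {TSO,PSO}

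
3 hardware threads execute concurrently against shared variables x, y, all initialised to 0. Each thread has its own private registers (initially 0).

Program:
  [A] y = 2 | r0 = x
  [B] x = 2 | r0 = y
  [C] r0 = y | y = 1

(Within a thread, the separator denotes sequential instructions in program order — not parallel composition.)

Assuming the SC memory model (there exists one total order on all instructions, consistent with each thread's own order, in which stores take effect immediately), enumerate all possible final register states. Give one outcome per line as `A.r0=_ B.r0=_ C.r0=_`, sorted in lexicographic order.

outcome vector order: (A.r0,B.r0,C.r0)
|SC outcomes| = 10

A.r0=0 B.r0=1 C.r0=0
A.r0=0 B.r0=1 C.r0=2
A.r0=0 B.r0=2 C.r0=0
A.r0=0 B.r0=2 C.r0=2
A.r0=2 B.r0=0 C.r0=0
A.r0=2 B.r0=0 C.r0=2
A.r0=2 B.r0=1 C.r0=0
A.r0=2 B.r0=1 C.r0=2
A.r0=2 B.r0=2 C.r0=0
A.r0=2 B.r0=2 C.r0=2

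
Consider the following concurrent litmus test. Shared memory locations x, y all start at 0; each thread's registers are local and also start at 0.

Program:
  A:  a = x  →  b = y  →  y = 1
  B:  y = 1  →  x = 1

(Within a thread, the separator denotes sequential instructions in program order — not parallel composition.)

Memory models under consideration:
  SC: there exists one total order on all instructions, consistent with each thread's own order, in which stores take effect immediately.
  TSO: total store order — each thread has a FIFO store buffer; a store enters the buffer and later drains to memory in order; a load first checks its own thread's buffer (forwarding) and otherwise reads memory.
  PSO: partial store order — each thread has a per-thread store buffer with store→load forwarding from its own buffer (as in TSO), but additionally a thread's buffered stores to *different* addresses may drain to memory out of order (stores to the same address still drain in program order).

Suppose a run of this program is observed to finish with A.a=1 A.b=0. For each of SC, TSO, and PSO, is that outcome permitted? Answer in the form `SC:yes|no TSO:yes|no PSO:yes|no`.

outcome vector order: (A.a,A.b)
[SC] allowed = {(0,0), (0,1), (1,1)}
[TSO] allowed = {(0,0), (0,1), (1,1)}
[PSO] allowed = {(0,0), (0,1), (1,0), (1,1)}
target (1,0) ∈ {PSO}

SC:no TSO:no PSO:yes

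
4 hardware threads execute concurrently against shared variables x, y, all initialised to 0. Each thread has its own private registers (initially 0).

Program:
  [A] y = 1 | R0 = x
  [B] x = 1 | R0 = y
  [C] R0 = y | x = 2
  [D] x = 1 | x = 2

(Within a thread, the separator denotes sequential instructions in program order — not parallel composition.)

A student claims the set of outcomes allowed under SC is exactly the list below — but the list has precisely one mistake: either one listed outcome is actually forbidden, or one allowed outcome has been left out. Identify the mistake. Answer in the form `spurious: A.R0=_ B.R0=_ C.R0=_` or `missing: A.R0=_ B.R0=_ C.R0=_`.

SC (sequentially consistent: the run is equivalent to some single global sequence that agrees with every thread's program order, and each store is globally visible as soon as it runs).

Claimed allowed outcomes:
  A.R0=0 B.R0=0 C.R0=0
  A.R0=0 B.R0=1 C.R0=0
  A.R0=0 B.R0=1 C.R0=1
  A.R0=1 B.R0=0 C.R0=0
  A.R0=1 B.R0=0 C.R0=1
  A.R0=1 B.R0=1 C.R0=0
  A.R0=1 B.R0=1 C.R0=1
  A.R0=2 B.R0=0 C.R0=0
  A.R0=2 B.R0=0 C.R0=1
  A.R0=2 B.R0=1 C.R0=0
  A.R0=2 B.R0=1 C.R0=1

outcome vector order: (A.R0,B.R0,C.R0)
[SC] allowed = {<0 1 0>, <0 1 1>, <1 0 0>, <1 0 1>, <1 1 0>, <1 1 1>, <2 0 0>, <2 0 1>, <2 1 0>, <2 1 1>}
claimed∖SC = {<0 0 0>}

spurious: A.R0=0 B.R0=0 C.R0=0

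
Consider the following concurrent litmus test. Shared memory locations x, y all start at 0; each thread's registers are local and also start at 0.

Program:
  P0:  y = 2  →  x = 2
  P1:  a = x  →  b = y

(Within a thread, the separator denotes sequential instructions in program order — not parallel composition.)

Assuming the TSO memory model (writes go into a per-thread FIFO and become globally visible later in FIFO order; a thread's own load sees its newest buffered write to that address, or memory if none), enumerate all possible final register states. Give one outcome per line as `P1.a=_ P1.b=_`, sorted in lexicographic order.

outcome vector order: (P1.a,P1.b)
|TSO outcomes| = 3

P1.a=0 P1.b=0
P1.a=0 P1.b=2
P1.a=2 P1.b=2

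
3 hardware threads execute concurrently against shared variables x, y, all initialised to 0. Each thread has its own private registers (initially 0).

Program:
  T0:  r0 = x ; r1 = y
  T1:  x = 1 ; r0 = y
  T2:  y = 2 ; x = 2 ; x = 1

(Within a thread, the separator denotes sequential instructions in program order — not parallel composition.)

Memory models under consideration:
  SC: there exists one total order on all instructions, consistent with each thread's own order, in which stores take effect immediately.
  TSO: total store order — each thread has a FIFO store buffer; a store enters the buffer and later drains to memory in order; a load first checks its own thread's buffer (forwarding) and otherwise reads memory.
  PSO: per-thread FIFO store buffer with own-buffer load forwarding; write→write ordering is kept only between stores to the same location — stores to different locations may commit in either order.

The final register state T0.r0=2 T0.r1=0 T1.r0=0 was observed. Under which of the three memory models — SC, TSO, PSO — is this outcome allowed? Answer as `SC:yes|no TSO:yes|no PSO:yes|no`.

outcome vector order: (T0.r0,T0.r1,T1.r0)
under SC → (0,0,0), (0,0,2), (0,2,0), (0,2,2), (1,0,0), (1,0,2), (1,2,0), (1,2,2), (2,2,0), (2,2,2)
under TSO → (0,0,0), (0,0,2), (0,2,0), (0,2,2), (1,0,0), (1,0,2), (1,2,0), (1,2,2), (2,2,0), (2,2,2)
under PSO → (0,0,0), (0,0,2), (0,2,0), (0,2,2), (1,0,0), (1,0,2), (1,2,0), (1,2,2), (2,0,0), (2,0,2), (2,2,0), (2,2,2)
target (2,0,0) ∈ {PSO}

SC:no TSO:no PSO:yes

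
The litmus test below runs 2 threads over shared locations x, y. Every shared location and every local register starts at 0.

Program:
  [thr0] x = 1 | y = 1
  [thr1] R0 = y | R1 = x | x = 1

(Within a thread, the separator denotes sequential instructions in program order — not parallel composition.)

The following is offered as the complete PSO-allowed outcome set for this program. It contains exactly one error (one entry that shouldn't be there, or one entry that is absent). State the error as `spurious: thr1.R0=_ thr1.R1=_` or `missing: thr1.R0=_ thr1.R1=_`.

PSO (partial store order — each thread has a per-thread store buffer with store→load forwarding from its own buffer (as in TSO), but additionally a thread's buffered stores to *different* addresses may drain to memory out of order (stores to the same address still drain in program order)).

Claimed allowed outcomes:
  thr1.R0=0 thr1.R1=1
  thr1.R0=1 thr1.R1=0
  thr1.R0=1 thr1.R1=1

outcome vector order: (thr1.R0,thr1.R1)
[PSO] allowed = {0/0 0/1 1/0 1/1}
PSO∖claimed = {0/0}

missing: thr1.R0=0 thr1.R1=0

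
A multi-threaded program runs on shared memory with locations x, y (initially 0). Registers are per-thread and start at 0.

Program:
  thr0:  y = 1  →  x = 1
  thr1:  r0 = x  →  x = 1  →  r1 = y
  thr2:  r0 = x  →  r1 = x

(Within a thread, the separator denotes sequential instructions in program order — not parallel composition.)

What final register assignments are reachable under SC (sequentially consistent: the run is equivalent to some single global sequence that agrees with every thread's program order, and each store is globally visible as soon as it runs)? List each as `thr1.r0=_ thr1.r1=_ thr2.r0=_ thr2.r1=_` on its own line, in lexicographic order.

outcome vector order: (thr1.r0,thr1.r1,thr2.r0,thr2.r1)
|SC outcomes| = 9

thr1.r0=0 thr1.r1=0 thr2.r0=0 thr2.r1=0
thr1.r0=0 thr1.r1=0 thr2.r0=0 thr2.r1=1
thr1.r0=0 thr1.r1=0 thr2.r0=1 thr2.r1=1
thr1.r0=0 thr1.r1=1 thr2.r0=0 thr2.r1=0
thr1.r0=0 thr1.r1=1 thr2.r0=0 thr2.r1=1
thr1.r0=0 thr1.r1=1 thr2.r0=1 thr2.r1=1
thr1.r0=1 thr1.r1=1 thr2.r0=0 thr2.r1=0
thr1.r0=1 thr1.r1=1 thr2.r0=0 thr2.r1=1
thr1.r0=1 thr1.r1=1 thr2.r0=1 thr2.r1=1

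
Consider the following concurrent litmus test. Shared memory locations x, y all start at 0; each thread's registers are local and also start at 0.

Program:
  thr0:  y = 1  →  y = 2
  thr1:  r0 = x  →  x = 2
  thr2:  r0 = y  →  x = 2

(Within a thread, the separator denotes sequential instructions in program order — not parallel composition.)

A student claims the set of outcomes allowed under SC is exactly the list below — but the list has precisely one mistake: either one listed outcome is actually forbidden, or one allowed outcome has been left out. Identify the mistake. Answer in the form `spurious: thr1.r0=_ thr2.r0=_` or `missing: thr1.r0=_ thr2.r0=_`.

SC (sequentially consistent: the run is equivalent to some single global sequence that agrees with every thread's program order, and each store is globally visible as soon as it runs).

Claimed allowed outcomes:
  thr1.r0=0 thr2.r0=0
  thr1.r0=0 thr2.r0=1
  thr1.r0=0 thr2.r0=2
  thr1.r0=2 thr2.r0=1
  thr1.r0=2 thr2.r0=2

outcome vector order: (thr1.r0,thr2.r0)
SC (6): 0/0 0/1 0/2 2/0 2/1 2/2
SC∖claimed = {2/0}

missing: thr1.r0=2 thr2.r0=0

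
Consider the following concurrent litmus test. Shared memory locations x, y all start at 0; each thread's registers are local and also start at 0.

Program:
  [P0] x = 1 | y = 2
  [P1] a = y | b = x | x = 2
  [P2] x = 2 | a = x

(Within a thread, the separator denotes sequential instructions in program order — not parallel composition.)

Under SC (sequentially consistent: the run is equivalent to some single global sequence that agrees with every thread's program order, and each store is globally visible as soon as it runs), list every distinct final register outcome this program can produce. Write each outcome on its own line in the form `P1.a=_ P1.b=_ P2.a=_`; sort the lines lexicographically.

outcome vector order: (P1.a,P1.b,P2.a)
|SC outcomes| = 9

P1.a=0 P1.b=0 P2.a=1
P1.a=0 P1.b=0 P2.a=2
P1.a=0 P1.b=1 P2.a=1
P1.a=0 P1.b=1 P2.a=2
P1.a=0 P1.b=2 P2.a=1
P1.a=0 P1.b=2 P2.a=2
P1.a=2 P1.b=1 P2.a=1
P1.a=2 P1.b=1 P2.a=2
P1.a=2 P1.b=2 P2.a=2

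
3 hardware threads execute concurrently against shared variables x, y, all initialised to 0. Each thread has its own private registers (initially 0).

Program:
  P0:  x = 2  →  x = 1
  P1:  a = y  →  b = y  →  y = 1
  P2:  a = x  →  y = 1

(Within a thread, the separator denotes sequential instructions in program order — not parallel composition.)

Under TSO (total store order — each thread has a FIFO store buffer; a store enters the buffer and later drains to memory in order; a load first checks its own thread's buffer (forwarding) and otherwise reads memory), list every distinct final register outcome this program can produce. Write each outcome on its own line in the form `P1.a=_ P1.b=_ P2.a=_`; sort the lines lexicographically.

outcome vector order: (P1.a,P1.b,P2.a)
|TSO outcomes| = 9

P1.a=0 P1.b=0 P2.a=0
P1.a=0 P1.b=0 P2.a=1
P1.a=0 P1.b=0 P2.a=2
P1.a=0 P1.b=1 P2.a=0
P1.a=0 P1.b=1 P2.a=1
P1.a=0 P1.b=1 P2.a=2
P1.a=1 P1.b=1 P2.a=0
P1.a=1 P1.b=1 P2.a=1
P1.a=1 P1.b=1 P2.a=2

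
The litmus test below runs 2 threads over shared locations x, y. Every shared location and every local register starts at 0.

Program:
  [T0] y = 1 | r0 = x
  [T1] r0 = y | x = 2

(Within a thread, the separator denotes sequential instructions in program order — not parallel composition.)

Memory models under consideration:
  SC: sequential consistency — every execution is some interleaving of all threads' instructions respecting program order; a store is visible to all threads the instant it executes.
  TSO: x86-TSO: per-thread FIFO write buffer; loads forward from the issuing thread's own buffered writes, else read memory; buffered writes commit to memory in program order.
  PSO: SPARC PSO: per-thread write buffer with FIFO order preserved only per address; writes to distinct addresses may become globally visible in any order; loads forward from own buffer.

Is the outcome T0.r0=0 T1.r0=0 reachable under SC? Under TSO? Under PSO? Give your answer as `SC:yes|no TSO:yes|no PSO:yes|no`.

outcome vector order: (T0.r0,T1.r0)
SC: 4 outcomes — {(0,0), (0,1), (2,0), (2,1)}
TSO: 4 outcomes — {(0,0), (0,1), (2,0), (2,1)}
PSO: 4 outcomes — {(0,0), (0,1), (2,0), (2,1)}
target (0,0) ∈ {SC,TSO,PSO}

SC:yes TSO:yes PSO:yes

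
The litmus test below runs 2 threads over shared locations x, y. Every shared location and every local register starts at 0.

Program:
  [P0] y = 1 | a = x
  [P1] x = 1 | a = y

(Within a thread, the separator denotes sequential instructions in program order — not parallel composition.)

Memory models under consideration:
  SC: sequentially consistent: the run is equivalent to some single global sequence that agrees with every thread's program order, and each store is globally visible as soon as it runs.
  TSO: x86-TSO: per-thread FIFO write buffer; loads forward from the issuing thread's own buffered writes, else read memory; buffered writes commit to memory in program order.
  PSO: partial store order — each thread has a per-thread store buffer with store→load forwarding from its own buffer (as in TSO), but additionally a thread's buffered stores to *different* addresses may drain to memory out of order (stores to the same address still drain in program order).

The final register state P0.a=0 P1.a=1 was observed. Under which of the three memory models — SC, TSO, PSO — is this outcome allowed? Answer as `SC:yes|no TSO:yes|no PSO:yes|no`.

SC:yes TSO:yes PSO:yes

outcome vector order: (P0.a,P1.a)
SC (3): 0/1 1/0 1/1
TSO (4): 0/0 0/1 1/0 1/1
PSO (4): 0/0 0/1 1/0 1/1
target 0/1 ∈ {SC,TSO,PSO}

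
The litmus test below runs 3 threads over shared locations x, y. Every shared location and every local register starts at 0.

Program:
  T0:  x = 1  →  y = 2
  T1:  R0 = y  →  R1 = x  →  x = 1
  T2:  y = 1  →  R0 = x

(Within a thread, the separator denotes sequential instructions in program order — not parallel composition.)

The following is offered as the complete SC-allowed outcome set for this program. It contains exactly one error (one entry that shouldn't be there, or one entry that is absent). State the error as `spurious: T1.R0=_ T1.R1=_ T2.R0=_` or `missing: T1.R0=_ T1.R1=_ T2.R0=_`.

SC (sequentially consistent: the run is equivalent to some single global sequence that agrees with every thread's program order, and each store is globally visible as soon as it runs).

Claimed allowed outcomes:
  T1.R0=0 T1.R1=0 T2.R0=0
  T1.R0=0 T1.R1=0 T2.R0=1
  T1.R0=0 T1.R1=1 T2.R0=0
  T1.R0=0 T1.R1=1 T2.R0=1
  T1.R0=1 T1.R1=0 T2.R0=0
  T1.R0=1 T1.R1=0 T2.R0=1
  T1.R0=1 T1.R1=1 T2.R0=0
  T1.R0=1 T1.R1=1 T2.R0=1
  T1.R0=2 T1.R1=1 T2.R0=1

outcome vector order: (T1.R0,T1.R1,T2.R0)
SC (10): 0/0/0, 0/0/1, 0/1/0, 0/1/1, 1/0/0, 1/0/1, 1/1/0, 1/1/1, 2/1/0, 2/1/1
SC∖claimed = {2/1/0}

missing: T1.R0=2 T1.R1=1 T2.R0=0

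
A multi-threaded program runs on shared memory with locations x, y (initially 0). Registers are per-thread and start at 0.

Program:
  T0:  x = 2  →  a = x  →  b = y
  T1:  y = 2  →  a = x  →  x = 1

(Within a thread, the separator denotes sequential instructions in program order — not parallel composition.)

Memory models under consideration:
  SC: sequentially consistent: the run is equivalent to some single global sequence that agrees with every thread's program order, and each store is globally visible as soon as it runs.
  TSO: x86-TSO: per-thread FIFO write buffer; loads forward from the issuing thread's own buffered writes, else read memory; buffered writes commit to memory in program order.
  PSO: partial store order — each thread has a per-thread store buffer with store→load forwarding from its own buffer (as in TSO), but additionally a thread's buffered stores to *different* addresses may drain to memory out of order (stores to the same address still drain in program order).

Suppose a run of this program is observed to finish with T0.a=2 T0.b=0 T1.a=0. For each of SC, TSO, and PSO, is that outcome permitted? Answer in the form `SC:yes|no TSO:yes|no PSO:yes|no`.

SC:no TSO:yes PSO:yes

outcome vector order: (T0.a,T0.b,T1.a)
under SC → <1 2 0>, <1 2 2>, <2 0 2>, <2 2 0>, <2 2 2>
under TSO → <1 2 0>, <1 2 2>, <2 0 0>, <2 0 2>, <2 2 0>, <2 2 2>
under PSO → <1 0 0>, <1 0 2>, <1 2 0>, <1 2 2>, <2 0 0>, <2 0 2>, <2 2 0>, <2 2 2>
target <2 0 0> ∈ {TSO,PSO}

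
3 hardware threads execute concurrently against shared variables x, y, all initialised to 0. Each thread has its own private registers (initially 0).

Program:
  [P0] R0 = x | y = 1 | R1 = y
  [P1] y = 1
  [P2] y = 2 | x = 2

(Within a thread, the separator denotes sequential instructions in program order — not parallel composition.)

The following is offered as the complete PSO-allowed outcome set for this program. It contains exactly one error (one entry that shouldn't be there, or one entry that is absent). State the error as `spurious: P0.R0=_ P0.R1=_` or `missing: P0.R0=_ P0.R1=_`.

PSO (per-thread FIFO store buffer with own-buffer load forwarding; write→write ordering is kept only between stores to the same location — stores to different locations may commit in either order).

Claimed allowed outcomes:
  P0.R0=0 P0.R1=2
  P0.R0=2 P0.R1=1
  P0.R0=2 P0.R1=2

outcome vector order: (P0.R0,P0.R1)
PSO (4): 01; 02; 21; 22
PSO∖claimed = {01}

missing: P0.R0=0 P0.R1=1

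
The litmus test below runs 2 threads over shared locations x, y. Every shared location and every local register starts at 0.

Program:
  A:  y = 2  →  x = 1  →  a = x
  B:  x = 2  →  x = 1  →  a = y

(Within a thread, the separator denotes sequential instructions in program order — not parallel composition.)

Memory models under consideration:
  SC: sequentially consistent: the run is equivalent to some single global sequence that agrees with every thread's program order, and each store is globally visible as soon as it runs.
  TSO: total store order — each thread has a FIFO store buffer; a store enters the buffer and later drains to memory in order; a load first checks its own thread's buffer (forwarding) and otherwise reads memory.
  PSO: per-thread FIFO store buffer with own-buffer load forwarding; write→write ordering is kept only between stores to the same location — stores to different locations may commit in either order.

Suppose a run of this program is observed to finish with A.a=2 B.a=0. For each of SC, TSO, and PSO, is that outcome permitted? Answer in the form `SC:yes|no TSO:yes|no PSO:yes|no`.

outcome vector order: (A.a,B.a)
under SC → 1/0 1/2 2/2
under TSO → 1/0 1/2 2/0 2/2
under PSO → 1/0 1/2 2/0 2/2
target 2/0 ∈ {TSO,PSO}

SC:no TSO:yes PSO:yes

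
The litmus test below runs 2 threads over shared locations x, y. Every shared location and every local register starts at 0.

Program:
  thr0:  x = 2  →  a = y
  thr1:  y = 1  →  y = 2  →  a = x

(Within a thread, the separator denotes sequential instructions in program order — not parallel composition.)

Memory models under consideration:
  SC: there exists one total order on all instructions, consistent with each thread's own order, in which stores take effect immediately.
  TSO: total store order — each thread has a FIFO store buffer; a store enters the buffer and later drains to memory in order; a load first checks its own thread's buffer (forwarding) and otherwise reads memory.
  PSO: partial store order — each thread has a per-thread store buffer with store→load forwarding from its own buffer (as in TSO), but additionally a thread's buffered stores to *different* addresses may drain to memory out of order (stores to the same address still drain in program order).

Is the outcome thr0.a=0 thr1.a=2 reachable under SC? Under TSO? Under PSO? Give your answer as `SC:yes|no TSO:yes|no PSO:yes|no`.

SC:yes TSO:yes PSO:yes

outcome vector order: (thr0.a,thr1.a)
[SC] allowed = {02, 12, 20, 22}
[TSO] allowed = {00, 02, 10, 12, 20, 22}
[PSO] allowed = {00, 02, 10, 12, 20, 22}
target 02 ∈ {SC,TSO,PSO}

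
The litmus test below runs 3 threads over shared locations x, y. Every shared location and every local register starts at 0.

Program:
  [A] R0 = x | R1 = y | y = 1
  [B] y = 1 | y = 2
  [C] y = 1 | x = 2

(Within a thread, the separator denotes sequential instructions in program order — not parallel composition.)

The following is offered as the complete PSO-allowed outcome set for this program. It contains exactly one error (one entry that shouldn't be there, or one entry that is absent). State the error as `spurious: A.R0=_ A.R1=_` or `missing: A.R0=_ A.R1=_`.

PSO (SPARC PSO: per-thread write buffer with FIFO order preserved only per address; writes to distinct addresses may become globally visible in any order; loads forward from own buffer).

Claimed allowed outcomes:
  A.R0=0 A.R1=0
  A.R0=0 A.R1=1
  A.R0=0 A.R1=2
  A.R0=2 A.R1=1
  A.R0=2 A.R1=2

missing: A.R0=2 A.R1=0

outcome vector order: (A.R0,A.R1)
under PSO → 0/0; 0/1; 0/2; 2/0; 2/1; 2/2
PSO∖claimed = {2/0}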